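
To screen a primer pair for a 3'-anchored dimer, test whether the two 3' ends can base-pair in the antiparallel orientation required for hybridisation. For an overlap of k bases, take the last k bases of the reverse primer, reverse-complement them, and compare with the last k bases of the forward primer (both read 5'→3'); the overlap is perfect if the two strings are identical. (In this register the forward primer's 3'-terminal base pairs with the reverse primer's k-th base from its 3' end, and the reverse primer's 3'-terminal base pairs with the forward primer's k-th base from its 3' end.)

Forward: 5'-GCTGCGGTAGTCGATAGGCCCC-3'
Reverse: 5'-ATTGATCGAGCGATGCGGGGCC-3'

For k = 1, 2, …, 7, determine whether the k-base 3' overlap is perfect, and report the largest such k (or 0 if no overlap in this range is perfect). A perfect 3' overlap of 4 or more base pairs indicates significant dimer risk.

Last 7 bases (5'→3') — forward …AGGCCCC, reverse …CGGGGCC.
Reverse complement of the reverse primer's last 7 bases: GGCCCCG; its first k bases are the reverse complement of the reverse primer's last k bases, so a perfect k-base overlap needs the forward primer's last k bases to equal them.
Comparing (forward last k vs required): k=1: C vs G ✗; k=2: CC vs GG ✗; k=3: CCC vs GGC ✗; k=4: CCCC vs GGCC ✗; k=5: GCCCC vs GGCCC ✗; k=6: GGCCCC vs GGCCCC ✓; k=7: AGGCCCC vs GGCCCCG ✗.
Only k = 6 is perfect, so the longest perfect 3' overlap is 6.

Longest perfect overlap: 6 complementary base pairs; significant dimer risk (threshold 4).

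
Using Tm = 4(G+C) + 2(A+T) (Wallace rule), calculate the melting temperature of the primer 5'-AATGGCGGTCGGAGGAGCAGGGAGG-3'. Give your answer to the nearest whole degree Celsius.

Base counts: A=6, T=2, G=14, C=3 (length 25).
Tm = 2·(6+2) + 4·(14+3) = 2·8 + 4·17 = 16 + 68 = 84°C.

84°C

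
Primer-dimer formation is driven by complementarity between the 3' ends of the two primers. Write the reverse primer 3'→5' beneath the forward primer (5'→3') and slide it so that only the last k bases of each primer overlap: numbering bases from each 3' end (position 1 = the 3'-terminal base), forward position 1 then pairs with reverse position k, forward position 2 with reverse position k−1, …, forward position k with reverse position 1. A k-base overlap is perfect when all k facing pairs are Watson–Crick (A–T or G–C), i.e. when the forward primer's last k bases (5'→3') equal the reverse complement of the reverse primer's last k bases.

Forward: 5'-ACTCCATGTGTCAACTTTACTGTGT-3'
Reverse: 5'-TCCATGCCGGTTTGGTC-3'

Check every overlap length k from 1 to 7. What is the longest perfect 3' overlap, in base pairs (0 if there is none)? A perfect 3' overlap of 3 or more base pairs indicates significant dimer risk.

Longest perfect overlap: 0 complementary base pairs; below the dimer-risk threshold (threshold 3).

Last 7 bases (5'→3') — forward …ACTGTGT, reverse …TTTGGTC.
Reverse complement of the reverse primer's last 7 bases: GACCAAA; its first k bases are the reverse complement of the reverse primer's last k bases, so a perfect k-base overlap needs the forward primer's last k bases to equal them.
Comparing (forward last k vs required): k=1: T vs G ✗; k=2: GT vs GA ✗; k=3: TGT vs GAC ✗; k=4: GTGT vs GACC ✗; k=5: TGTGT vs GACCA ✗; k=6: CTGTGT vs GACCAA ✗; k=7: ACTGTGT vs GACCAAA ✗.
No overlap length from 1 to 7 is perfect, so the longest perfect 3' overlap is 0.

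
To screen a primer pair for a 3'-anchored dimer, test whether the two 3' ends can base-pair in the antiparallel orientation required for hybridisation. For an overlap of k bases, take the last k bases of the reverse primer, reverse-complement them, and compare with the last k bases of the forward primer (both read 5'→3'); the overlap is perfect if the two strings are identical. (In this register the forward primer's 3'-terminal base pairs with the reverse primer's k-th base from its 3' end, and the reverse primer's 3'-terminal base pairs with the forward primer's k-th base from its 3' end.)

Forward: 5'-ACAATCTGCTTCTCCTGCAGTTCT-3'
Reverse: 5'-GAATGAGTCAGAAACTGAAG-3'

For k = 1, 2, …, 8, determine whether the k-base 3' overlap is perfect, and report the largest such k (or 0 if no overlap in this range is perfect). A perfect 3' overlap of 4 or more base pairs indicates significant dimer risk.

Last 8 bases (5'→3') — forward …GCAGTTCT, reverse …AACTGAAG.
Reverse complement of the reverse primer's last 8 bases: CTTCAGTT; its first k bases are the reverse complement of the reverse primer's last k bases, so a perfect k-base overlap needs the forward primer's last k bases to equal them.
Comparing (forward last k vs required): k=1: T vs C ✗; k=2: CT vs CT ✓; k=3: TCT vs CTT ✗; k=4: TTCT vs CTTC ✗; k=5: GTTCT vs CTTCA ✗; k=6: AGTTCT vs CTTCAG ✗; k=7: CAGTTCT vs CTTCAGT ✗; k=8: GCAGTTCT vs CTTCAGTT ✗.
Only k = 2 is perfect, so the longest perfect 3' overlap is 2.

Longest perfect overlap: 2 complementary base pairs; below the dimer-risk threshold (threshold 4).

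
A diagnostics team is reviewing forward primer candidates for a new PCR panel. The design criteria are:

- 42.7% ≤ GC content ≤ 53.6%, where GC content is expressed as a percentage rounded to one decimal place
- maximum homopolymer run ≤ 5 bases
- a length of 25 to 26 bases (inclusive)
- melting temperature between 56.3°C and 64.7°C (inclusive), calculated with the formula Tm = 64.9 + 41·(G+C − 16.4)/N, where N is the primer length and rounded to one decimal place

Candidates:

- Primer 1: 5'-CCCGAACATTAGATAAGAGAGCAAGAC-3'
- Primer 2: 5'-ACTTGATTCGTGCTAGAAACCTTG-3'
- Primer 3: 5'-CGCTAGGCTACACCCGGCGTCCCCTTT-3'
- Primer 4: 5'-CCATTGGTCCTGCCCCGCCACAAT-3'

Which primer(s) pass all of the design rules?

Primer 1 (27 nt, A=12 T=3 G=6 C=6): GC 12/27 = 44.4% ✓; longest run = 3 ✓; length 27, outside 25–26 ✗; Tm = 64.9 + 41·(12 − 16.4)/27 = 58.2°C ✓ — fails.
Primer 2 (24 nt, A=6 T=8 G=5 C=5): GC 10/24 = 41.7%, outside 42.7–53.6% ✗; longest run = 3 ✓; length 24, outside 25–26 ✗; Tm = 64.9 + 41·(10 − 16.4)/24 = 54.0°C, outside 56.3–64.7°C ✗ — fails.
Primer 3 (27 nt, A=3 T=6 G=6 C=12): GC 18/27 = 66.7%, outside 42.7–53.6% ✗; longest run = 4 ✓; length 27, outside 25–26 ✗; Tm = 64.9 + 41·(18 − 16.4)/27 = 67.3°C, outside 56.3–64.7°C ✗ — fails.
Primer 4 (24 nt, A=4 T=5 G=4 C=11): GC 15/24 = 62.5%, outside 42.7–53.6% ✗; longest run = 4 ✓; length 24, outside 25–26 ✗; Tm = 64.9 + 41·(15 − 16.4)/24 = 62.5°C ✓ — fails.

None of the candidates satisfy all criteria.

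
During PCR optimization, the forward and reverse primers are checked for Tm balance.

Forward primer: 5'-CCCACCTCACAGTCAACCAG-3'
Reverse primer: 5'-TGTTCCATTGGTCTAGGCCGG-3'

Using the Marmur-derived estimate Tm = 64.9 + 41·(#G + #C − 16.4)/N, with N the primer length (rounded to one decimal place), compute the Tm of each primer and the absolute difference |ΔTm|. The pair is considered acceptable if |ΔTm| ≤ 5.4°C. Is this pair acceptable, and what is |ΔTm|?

|ΔTm| = 0.4°C; the pair is acceptable.

Forward: G+C = 12, N = 20 → Tm = 64.9 + 41·(12 − 16.4)/20 = 55.9°C.
Reverse: G+C = 12, N = 21 → Tm = 64.9 + 41·(12 − 16.4)/21 = 56.3°C.
|ΔTm| = |55.9 − 56.3| = 0.4°C, ≤ 5.4°C.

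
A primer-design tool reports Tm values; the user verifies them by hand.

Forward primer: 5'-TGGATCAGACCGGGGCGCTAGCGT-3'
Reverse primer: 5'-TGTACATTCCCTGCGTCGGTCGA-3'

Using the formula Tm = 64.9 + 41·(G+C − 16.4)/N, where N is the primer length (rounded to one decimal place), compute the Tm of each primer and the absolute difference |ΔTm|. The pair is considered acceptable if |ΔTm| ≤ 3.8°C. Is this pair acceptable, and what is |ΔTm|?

Forward: G+C = 16, N = 24 → Tm = 64.9 + 41·(16 − 16.4)/24 = 64.2°C.
Reverse: G+C = 13, N = 23 → Tm = 64.9 + 41·(13 − 16.4)/23 = 58.8°C.
|ΔTm| = |64.2 − 58.8| = 5.4°C, > 3.8°C.

|ΔTm| = 5.4°C; the pair is not acceptable.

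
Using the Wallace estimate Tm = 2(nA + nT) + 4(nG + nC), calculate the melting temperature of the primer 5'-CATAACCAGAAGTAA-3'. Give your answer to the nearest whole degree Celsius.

40°C

Base counts: A=8, T=2, G=2, C=3 (length 15).
Tm = 2·(8+2) + 4·(2+3) = 2·10 + 4·5 = 20 + 20 = 40°C.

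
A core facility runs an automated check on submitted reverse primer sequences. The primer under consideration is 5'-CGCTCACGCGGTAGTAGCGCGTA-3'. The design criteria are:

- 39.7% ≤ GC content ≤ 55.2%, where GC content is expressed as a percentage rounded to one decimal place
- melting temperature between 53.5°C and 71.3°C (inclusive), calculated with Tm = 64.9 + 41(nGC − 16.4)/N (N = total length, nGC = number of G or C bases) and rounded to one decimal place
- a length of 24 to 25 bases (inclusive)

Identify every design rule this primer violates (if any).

Base counts: A=4, T=4, G=8, C=7 (length 23).
GC content: GC 15/23 = 65.2%, outside 39.7–55.2% ✗
Tm: Tm = 64.9 + 41·(15 − 16.4)/23 = 62.4°C ✓
length: length 23, outside 24–25 ✗

Fails: GC content, length.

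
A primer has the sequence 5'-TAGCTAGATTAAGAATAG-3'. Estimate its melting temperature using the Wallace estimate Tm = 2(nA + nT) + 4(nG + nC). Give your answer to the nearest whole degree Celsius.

46°C

Base counts: A=8, T=5, G=4, C=1 (length 18).
Tm = 2·(8+5) + 4·(4+1) = 2·13 + 4·5 = 26 + 20 = 46°C.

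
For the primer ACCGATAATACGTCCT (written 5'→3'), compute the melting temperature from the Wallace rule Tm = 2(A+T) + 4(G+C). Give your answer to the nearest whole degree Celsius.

Base counts: A=5, T=4, G=2, C=5 (length 16).
Tm = 2·(5+4) + 4·(2+5) = 2·9 + 4·7 = 18 + 28 = 46°C.

46°C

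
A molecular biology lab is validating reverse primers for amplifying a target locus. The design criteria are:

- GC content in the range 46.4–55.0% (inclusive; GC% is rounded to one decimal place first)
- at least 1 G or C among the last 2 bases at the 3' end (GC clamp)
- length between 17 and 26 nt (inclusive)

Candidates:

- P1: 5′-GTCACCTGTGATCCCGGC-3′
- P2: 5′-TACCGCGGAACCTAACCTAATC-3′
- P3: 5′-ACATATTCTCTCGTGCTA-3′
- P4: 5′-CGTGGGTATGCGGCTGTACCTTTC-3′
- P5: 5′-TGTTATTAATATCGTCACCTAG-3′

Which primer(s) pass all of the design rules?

P2 only.

P1 (18 nt, A=2 T=4 G=5 C=7): GC 12/18 = 66.7%, outside 46.4–55.0% ✗; 3' end GC has 2 G/C ✓; length 18 ✓ — fails.
P2 (22 nt, A=7 T=4 G=3 C=8): GC 11/22 = 50.0% ✓; 3' end TC has 1 G/C ✓; length 22 ✓ — passes.
P3 (18 nt, A=4 T=7 G=2 C=5): GC 7/18 = 38.9%, outside 46.4–55.0% ✗; 3' end TA has 0 G/C, need ≥1 ✗; length 18 ✓ — fails.
P4 (24 nt, A=2 T=8 G=8 C=6): GC 14/24 = 58.3%, outside 46.4–55.0% ✗; 3' end TC has 1 G/C ✓; length 24 ✓ — fails.
P5 (22 nt, A=6 T=9 G=3 C=4): GC 7/22 = 31.8%, outside 46.4–55.0% ✗; 3' end AG has 1 G/C ✓; length 22 ✓ — fails.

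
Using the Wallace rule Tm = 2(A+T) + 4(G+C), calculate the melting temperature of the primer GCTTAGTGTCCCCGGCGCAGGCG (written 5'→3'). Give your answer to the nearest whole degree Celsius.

80°C

Base counts: A=2, T=4, G=9, C=8 (length 23).
Tm = 2·(2+4) + 4·(9+8) = 2·6 + 4·17 = 12 + 68 = 80°C.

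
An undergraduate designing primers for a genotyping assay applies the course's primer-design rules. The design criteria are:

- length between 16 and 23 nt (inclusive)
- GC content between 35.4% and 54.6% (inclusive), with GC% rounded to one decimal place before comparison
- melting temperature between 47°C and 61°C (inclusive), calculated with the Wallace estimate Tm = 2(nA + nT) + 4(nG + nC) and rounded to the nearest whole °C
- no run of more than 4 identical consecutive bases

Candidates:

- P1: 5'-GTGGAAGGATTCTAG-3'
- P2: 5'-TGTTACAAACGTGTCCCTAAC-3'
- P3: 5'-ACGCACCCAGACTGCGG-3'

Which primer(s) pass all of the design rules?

P1 (15 nt, A=4 T=4 G=6 C=1): length 15, outside 16–23 ✗; GC 7/15 = 46.7% ✓; Tm = 2·8 + 4·7 = 44°C, outside 47–61°C ✗; longest run = 2 ✓ — fails.
P2 (21 nt, A=6 T=6 G=3 C=6): length 21 ✓; GC 9/21 = 42.9% ✓; Tm = 2·12 + 4·9 = 60°C ✓; longest run = 3 ✓ — passes.
P3 (17 nt, A=4 T=1 G=5 C=7): length 17 ✓; GC 12/17 = 70.6%, outside 35.4–54.6% ✗; Tm = 2·5 + 4·12 = 58°C ✓; longest run = 3 ✓ — fails.

P2 only.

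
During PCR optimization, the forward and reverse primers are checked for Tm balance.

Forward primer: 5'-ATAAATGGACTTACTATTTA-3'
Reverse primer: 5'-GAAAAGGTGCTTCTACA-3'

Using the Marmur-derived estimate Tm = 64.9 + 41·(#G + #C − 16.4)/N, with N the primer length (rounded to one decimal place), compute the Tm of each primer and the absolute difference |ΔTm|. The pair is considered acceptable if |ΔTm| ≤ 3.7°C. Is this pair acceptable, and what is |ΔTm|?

Forward: G+C = 4, N = 20 → Tm = 64.9 + 41·(4 − 16.4)/20 = 39.5°C.
Reverse: G+C = 7, N = 17 → Tm = 64.9 + 41·(7 − 16.4)/17 = 42.2°C.
|ΔTm| = |39.5 − 42.2| = 2.7°C, ≤ 3.7°C.

|ΔTm| = 2.7°C; the pair is acceptable.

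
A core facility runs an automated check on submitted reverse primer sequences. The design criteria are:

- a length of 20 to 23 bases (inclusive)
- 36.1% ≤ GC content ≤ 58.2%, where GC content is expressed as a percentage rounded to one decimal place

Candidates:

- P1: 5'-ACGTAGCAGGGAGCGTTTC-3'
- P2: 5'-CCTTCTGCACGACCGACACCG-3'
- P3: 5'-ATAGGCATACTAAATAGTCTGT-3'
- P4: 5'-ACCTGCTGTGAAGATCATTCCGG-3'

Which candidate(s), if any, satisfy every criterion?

P1 (19 nt, A=4 T=4 G=7 C=4): length 19, outside 20–23 ✗; GC 11/19 = 57.9% ✓ — fails.
P2 (21 nt, A=4 T=3 G=4 C=10): length 21 ✓; GC 14/21 = 66.7%, outside 36.1–58.2% ✗ — fails.
P3 (22 nt, A=8 T=7 G=4 C=3): length 22 ✓; GC 7/22 = 31.8%, outside 36.1–58.2% ✗ — fails.
P4 (23 nt, A=5 T=6 G=6 C=6): length 23 ✓; GC 12/23 = 52.2% ✓ — passes.

P4 only.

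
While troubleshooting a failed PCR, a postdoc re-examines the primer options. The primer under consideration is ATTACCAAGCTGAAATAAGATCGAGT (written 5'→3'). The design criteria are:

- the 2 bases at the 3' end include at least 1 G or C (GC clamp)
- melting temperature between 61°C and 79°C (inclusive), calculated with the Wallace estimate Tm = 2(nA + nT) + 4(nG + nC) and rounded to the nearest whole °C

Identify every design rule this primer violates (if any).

Base counts: A=11, T=6, G=5, C=4 (length 26).
GC clamp: 3' end GT has 1 G/C ✓
Tm: Tm = 2·17 + 4·9 = 70°C ✓

Meets all criteria.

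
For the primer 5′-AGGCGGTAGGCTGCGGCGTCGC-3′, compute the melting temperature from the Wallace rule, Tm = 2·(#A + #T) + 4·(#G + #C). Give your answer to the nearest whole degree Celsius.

Base counts: A=2, T=3, G=11, C=6 (length 22).
Tm = 2·(2+3) + 4·(11+6) = 2·5 + 4·17 = 10 + 68 = 78°C.

78°C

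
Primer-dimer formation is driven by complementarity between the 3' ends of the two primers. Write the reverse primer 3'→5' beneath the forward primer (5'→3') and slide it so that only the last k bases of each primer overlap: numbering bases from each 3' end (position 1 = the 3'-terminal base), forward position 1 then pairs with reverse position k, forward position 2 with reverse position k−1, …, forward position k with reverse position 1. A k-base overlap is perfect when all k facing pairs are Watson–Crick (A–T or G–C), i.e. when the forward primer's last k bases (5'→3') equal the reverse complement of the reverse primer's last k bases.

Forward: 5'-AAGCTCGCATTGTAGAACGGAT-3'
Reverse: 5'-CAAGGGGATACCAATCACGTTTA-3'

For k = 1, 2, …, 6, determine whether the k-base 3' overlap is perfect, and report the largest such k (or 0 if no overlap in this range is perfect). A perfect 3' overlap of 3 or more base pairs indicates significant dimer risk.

Longest perfect overlap: 1 complementary base pair; below the dimer-risk threshold (threshold 3).

Last 6 bases (5'→3') — forward …ACGGAT, reverse …CGTTTA.
Reverse complement of the reverse primer's last 6 bases: TAAACG; its first k bases are the reverse complement of the reverse primer's last k bases, so a perfect k-base overlap needs the forward primer's last k bases to equal them.
Comparing (forward last k vs required): k=1: T vs T ✓; k=2: AT vs TA ✗; k=3: GAT vs TAA ✗; k=4: GGAT vs TAAA ✗; k=5: CGGAT vs TAAAC ✗; k=6: ACGGAT vs TAAACG ✗.
Only k = 1 is perfect, so the longest perfect 3' overlap is 1.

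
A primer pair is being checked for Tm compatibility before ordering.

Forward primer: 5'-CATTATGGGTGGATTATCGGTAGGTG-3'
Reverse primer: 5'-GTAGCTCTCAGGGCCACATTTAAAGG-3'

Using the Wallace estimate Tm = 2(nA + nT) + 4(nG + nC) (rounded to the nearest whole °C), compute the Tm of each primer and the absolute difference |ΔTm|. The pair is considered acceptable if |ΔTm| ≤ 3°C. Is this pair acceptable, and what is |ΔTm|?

|ΔTm| = 2°C; the pair is acceptable.

Forward: A=5 T=9 G=10 C=2 → Tm = 2·14 + 4·12 = 76°C.
Reverse: A=7 T=6 G=7 C=6 → Tm = 2·13 + 4·13 = 78°C.
|ΔTm| = |76 − 78| = 2°C, ≤ 3°C.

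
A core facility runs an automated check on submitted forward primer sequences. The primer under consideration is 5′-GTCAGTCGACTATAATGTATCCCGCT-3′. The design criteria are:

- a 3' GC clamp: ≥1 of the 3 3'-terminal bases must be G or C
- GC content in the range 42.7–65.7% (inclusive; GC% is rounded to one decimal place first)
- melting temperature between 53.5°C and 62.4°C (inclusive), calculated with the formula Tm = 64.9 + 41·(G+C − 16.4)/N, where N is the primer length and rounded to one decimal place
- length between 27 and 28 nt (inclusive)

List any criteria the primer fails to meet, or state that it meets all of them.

Fails: length.

Base counts: A=6, T=8, G=5, C=7 (length 26).
GC clamp: 3' end GCT has 2 G/C ✓
GC content: GC 12/26 = 46.2% ✓
Tm: Tm = 64.9 + 41·(12 − 16.4)/26 = 58.0°C ✓
length: length 26, outside 27–28 ✗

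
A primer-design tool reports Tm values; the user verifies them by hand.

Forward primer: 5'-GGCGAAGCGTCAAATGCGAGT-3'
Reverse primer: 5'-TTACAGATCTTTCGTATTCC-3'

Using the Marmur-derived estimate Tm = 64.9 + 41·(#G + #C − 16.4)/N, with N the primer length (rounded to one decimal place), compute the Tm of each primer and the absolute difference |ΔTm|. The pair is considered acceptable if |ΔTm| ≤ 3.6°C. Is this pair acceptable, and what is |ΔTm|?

|ΔTm| = 10.7°C; the pair is not acceptable.

Forward: G+C = 12, N = 21 → Tm = 64.9 + 41·(12 − 16.4)/21 = 56.3°C.
Reverse: G+C = 7, N = 20 → Tm = 64.9 + 41·(7 − 16.4)/20 = 45.6°C.
|ΔTm| = |56.3 − 45.6| = 10.7°C, > 3.6°C.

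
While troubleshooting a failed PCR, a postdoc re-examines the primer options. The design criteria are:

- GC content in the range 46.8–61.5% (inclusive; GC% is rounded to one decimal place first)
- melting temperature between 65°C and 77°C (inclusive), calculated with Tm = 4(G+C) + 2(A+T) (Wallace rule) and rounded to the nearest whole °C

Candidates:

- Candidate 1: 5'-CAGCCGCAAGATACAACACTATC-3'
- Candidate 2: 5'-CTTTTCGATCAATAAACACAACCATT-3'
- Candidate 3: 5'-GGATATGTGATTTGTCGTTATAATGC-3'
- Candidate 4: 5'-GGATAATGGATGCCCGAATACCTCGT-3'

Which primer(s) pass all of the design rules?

Candidate 1 only.

Candidate 1 (23 nt, A=9 T=3 G=3 C=8): GC 11/23 = 47.8% ✓; Tm = 2·12 + 4·11 = 68°C ✓ — passes.
Candidate 2 (26 nt, A=10 T=8 G=1 C=7): GC 8/26 = 30.8%, outside 46.8–61.5% ✗; Tm = 2·18 + 4·8 = 68°C ✓ — fails.
Candidate 3 (26 nt, A=6 T=11 G=7 C=2): GC 9/26 = 34.6%, outside 46.8–61.5% ✗; Tm = 2·17 + 4·9 = 70°C ✓ — fails.
Candidate 4 (26 nt, A=7 T=6 G=7 C=6): GC 13/26 = 50.0% ✓; Tm = 2·13 + 4·13 = 78°C, outside 65–77°C ✗ — fails.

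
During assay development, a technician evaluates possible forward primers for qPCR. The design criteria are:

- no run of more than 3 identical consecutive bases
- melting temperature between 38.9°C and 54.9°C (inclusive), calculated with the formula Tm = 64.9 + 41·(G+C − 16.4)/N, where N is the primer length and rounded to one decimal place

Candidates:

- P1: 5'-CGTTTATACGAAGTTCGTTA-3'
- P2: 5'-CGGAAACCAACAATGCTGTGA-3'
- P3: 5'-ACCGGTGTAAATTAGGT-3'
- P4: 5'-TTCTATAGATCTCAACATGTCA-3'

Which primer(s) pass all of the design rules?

P1 (20 nt, A=5 T=8 G=4 C=3): longest run = 3 ✓; Tm = 64.9 + 41·(7 − 16.4)/20 = 45.6°C ✓ — passes.
P2 (21 nt, A=8 T=3 G=5 C=5): longest run = 3 ✓; Tm = 64.9 + 41·(10 − 16.4)/21 = 52.4°C ✓ — passes.
P3 (17 nt, A=5 T=5 G=5 C=2): longest run = 3 ✓; Tm = 64.9 + 41·(7 − 16.4)/17 = 42.2°C ✓ — passes.
P4 (22 nt, A=7 T=8 G=2 C=5): longest run = 2 ✓; Tm = 64.9 + 41·(7 − 16.4)/22 = 47.4°C ✓ — passes.

P1, P2, P3 and P4.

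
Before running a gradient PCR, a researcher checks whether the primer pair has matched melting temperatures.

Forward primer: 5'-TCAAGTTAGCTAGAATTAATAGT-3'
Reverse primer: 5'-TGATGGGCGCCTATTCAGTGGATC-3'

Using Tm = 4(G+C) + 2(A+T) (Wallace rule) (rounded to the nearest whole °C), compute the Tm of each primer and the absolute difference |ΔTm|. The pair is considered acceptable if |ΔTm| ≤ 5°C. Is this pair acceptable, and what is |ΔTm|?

|ΔTm| = 16°C; the pair is not acceptable.

Forward: A=9 T=8 G=4 C=2 → Tm = 2·17 + 4·6 = 58°C.
Reverse: A=4 T=7 G=8 C=5 → Tm = 2·11 + 4·13 = 74°C.
|ΔTm| = |58 − 74| = 16°C, > 5°C.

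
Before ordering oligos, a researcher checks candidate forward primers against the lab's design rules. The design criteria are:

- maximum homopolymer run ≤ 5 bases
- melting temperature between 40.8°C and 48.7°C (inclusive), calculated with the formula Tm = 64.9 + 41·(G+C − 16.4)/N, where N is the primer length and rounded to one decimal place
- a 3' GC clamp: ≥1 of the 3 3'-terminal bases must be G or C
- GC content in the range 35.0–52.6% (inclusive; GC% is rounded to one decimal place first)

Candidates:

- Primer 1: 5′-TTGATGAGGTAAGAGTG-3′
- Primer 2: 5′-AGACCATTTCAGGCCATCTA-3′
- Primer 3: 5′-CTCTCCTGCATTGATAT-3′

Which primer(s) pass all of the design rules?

Primer 1 (17 nt, A=5 T=5 G=7 C=0): longest run = 2 ✓; Tm = 64.9 + 41·(7 − 16.4)/17 = 42.2°C ✓; 3' end GTG has 2 G/C ✓; GC 7/17 = 41.2% ✓ — passes.
Primer 2 (20 nt, A=6 T=5 G=3 C=6): longest run = 3 ✓; Tm = 64.9 + 41·(9 − 16.4)/20 = 49.7°C, outside 40.8–48.7°C ✗; 3' end CTA has 1 G/C ✓; GC 9/20 = 45.0% ✓ — fails.
Primer 3 (17 nt, A=3 T=7 G=2 C=5): longest run = 2 ✓; Tm = 64.9 + 41·(7 − 16.4)/17 = 42.2°C ✓; 3' end TAT has 0 G/C, need ≥1 ✗; GC 7/17 = 41.2% ✓ — fails.

Primer 1 only.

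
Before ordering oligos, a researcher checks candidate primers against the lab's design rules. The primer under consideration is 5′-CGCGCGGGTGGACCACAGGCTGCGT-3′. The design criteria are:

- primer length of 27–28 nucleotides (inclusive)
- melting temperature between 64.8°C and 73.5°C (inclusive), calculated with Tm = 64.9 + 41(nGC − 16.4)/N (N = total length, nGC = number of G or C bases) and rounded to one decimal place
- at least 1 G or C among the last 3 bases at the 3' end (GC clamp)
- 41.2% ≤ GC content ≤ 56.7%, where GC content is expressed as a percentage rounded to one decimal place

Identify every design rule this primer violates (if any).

Fails: length, GC content.

Base counts: A=3, T=3, G=11, C=8 (length 25).
length: length 25, outside 27–28 ✗
Tm: Tm = 64.9 + 41·(19 − 16.4)/25 = 69.2°C ✓
GC clamp: 3' end CGT has 2 G/C ✓
GC content: GC 19/25 = 76.0%, outside 41.2–56.7% ✗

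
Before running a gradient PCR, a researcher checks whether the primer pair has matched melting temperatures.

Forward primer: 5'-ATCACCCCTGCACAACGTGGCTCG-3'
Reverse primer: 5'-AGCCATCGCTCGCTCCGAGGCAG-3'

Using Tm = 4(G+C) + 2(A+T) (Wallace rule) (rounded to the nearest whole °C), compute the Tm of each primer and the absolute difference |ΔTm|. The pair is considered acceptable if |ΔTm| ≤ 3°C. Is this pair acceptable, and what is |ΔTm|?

Forward: A=5 T=4 G=5 C=10 → Tm = 2·9 + 4·15 = 78°C.
Reverse: A=4 T=3 G=7 C=9 → Tm = 2·7 + 4·16 = 78°C.
|ΔTm| = |78 − 78| = 0°C, ≤ 3°C.

|ΔTm| = 0°C; the pair is acceptable.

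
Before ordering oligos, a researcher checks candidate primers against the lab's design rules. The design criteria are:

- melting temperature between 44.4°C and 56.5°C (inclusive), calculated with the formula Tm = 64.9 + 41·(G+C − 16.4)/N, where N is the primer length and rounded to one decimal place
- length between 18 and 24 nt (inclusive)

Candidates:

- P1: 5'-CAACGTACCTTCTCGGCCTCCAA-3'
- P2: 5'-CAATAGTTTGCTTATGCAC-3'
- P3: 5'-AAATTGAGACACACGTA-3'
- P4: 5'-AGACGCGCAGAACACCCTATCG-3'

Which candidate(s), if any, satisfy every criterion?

P1 (23 nt, A=5 T=5 G=3 C=10): Tm = 64.9 + 41·(13 − 16.4)/23 = 58.8°C, outside 44.4–56.5°C ✗; length 23 ✓ — fails.
P2 (19 nt, A=5 T=7 G=3 C=4): Tm = 64.9 + 41·(7 − 16.4)/19 = 44.6°C ✓; length 19 ✓ — passes.
P3 (17 nt, A=8 T=3 G=3 C=3): Tm = 64.9 + 41·(6 − 16.4)/17 = 39.8°C, outside 44.4–56.5°C ✗; length 17, outside 18–24 ✗ — fails.
P4 (22 nt, A=7 T=2 G=5 C=8): Tm = 64.9 + 41·(13 − 16.4)/22 = 58.6°C, outside 44.4–56.5°C ✗; length 22 ✓ — fails.

P2 only.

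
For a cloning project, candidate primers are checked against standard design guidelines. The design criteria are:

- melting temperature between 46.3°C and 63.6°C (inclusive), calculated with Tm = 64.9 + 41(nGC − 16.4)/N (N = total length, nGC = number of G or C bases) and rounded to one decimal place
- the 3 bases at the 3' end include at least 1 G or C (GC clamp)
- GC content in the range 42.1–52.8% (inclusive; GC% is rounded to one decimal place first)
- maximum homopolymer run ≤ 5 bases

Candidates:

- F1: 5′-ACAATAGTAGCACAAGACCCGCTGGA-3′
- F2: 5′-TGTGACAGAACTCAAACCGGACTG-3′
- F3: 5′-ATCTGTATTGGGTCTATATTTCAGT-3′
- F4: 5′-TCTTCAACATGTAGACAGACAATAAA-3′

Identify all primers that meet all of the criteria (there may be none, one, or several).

F1 and F2.

F1 (26 nt, A=10 T=3 G=6 C=7): Tm = 64.9 + 41·(13 − 16.4)/26 = 59.5°C ✓; 3' end GGA has 2 G/C ✓; GC 13/26 = 50.0% ✓; longest run = 3 ✓ — passes.
F2 (24 nt, A=8 T=4 G=6 C=6): Tm = 64.9 + 41·(12 − 16.4)/24 = 57.4°C ✓; 3' end CTG has 2 G/C ✓; GC 12/24 = 50.0% ✓; longest run = 3 ✓ — passes.
F3 (25 nt, A=5 T=12 G=5 C=3): Tm = 64.9 + 41·(8 − 16.4)/25 = 51.1°C ✓; 3' end AGT has 1 G/C ✓; GC 8/25 = 32.0%, outside 42.1–52.8% ✗; longest run = 3 ✓ — fails.
F4 (26 nt, A=12 T=6 G=3 C=5): Tm = 64.9 + 41·(8 − 16.4)/26 = 51.7°C ✓; 3' end AAA has 0 G/C, need ≥1 ✗; GC 8/26 = 30.8%, outside 42.1–52.8% ✗; longest run = 3 ✓ — fails.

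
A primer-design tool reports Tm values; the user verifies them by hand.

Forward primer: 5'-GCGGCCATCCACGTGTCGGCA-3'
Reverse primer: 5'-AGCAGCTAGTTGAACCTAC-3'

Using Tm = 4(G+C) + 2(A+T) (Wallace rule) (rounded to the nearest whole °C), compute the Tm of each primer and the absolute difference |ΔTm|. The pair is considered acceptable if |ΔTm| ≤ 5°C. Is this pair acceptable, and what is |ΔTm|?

Forward: A=3 T=3 G=7 C=8 → Tm = 2·6 + 4·15 = 72°C.
Reverse: A=6 T=4 G=4 C=5 → Tm = 2·10 + 4·9 = 56°C.
|ΔTm| = |72 − 56| = 16°C, > 5°C.

|ΔTm| = 16°C; the pair is not acceptable.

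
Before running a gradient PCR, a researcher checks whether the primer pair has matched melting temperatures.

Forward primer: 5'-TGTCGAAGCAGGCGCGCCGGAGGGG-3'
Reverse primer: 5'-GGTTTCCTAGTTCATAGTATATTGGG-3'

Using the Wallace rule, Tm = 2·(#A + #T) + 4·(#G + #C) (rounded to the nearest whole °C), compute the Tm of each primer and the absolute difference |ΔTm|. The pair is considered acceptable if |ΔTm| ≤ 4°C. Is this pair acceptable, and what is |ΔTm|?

|ΔTm| = 16°C; the pair is not acceptable.

Forward: A=4 T=2 G=13 C=6 → Tm = 2·6 + 4·19 = 88°C.
Reverse: A=5 T=11 G=7 C=3 → Tm = 2·16 + 4·10 = 72°C.
|ΔTm| = |88 − 72| = 16°C, > 4°C.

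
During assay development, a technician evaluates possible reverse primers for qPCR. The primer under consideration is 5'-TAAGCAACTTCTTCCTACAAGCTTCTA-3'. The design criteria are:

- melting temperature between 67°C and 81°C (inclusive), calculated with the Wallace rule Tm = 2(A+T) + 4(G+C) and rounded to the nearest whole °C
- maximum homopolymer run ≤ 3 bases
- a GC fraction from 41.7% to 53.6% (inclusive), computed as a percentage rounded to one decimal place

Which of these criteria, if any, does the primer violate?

Base counts: A=8, T=9, G=2, C=8 (length 27).
Tm: Tm = 2·17 + 4·10 = 74°C ✓
homopolymer run: longest run = 2 ✓
GC content: GC 10/27 = 37.0%, outside 41.7–53.6% ✗

Fails: GC content.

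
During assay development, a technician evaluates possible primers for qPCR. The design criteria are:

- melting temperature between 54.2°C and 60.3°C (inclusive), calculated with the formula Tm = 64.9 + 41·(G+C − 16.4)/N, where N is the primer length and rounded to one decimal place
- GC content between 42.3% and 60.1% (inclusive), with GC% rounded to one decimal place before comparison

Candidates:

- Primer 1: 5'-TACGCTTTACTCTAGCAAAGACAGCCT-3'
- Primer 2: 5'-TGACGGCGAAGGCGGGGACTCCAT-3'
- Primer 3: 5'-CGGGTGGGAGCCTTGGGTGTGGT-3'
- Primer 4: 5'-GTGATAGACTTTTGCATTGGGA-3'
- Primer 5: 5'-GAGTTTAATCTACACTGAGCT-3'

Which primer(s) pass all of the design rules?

Primer 1 (27 nt, A=8 T=7 G=4 C=8): Tm = 64.9 + 41·(12 − 16.4)/27 = 58.2°C ✓; GC 12/27 = 44.4% ✓ — passes.
Primer 2 (24 nt, A=5 T=3 G=10 C=6): Tm = 64.9 + 41·(16 − 16.4)/24 = 64.2°C, outside 54.2–60.3°C ✗; GC 16/24 = 66.7%, outside 42.3–60.1% ✗ — fails.
Primer 3 (23 nt, A=1 T=6 G=13 C=3): Tm = 64.9 + 41·(16 − 16.4)/23 = 64.2°C, outside 54.2–60.3°C ✗; GC 16/23 = 69.6%, outside 42.3–60.1% ✗ — fails.
Primer 4 (22 nt, A=5 T=8 G=7 C=2): Tm = 64.9 + 41·(9 − 16.4)/22 = 51.1°C, outside 54.2–60.3°C ✗; GC 9/22 = 40.9%, outside 42.3–60.1% ✗ — fails.
Primer 5 (21 nt, A=6 T=7 G=4 C=4): Tm = 64.9 + 41·(8 − 16.4)/21 = 48.5°C, outside 54.2–60.3°C ✗; GC 8/21 = 38.1%, outside 42.3–60.1% ✗ — fails.

Primer 1 only.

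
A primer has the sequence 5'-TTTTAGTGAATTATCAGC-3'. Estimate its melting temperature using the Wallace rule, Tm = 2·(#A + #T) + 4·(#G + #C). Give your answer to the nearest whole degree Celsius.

46°C

Base counts: A=5, T=8, G=3, C=2 (length 18).
Tm = 2·(5+8) + 4·(3+2) = 2·13 + 4·5 = 26 + 20 = 46°C.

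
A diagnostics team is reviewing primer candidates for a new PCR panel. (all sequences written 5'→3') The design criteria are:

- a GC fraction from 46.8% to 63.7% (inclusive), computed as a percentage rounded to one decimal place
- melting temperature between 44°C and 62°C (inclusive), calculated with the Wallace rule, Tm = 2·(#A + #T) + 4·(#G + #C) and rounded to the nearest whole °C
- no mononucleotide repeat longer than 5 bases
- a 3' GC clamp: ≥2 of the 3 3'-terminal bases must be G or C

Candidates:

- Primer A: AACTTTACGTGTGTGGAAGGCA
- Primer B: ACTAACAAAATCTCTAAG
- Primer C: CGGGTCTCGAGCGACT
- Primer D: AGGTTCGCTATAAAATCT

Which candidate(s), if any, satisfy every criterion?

None of the candidates satisfy all criteria.

Primer A (22 nt, A=6 T=6 G=7 C=3): GC 10/22 = 45.5%, outside 46.8–63.7% ✗; Tm = 2·12 + 4·10 = 64°C, outside 44–62°C ✗; longest run = 3 ✓; 3' end GCA has 2 G/C ✓ — fails.
Primer B (18 nt, A=9 T=4 G=1 C=4): GC 5/18 = 27.8%, outside 46.8–63.7% ✗; Tm = 2·13 + 4·5 = 46°C ✓; longest run = 4 ✓; 3' end AAG has 1 G/C, need ≥2 ✗ — fails.
Primer C (16 nt, A=2 T=3 G=6 C=5): GC 11/16 = 68.8%, outside 46.8–63.7% ✗; Tm = 2·5 + 4·11 = 54°C ✓; longest run = 3 ✓; 3' end ACT has 1 G/C, need ≥2 ✗ — fails.
Primer D (18 nt, A=6 T=6 G=3 C=3): GC 6/18 = 33.3%, outside 46.8–63.7% ✗; Tm = 2·12 + 4·6 = 48°C ✓; longest run = 4 ✓; 3' end TCT has 1 G/C, need ≥2 ✗ — fails.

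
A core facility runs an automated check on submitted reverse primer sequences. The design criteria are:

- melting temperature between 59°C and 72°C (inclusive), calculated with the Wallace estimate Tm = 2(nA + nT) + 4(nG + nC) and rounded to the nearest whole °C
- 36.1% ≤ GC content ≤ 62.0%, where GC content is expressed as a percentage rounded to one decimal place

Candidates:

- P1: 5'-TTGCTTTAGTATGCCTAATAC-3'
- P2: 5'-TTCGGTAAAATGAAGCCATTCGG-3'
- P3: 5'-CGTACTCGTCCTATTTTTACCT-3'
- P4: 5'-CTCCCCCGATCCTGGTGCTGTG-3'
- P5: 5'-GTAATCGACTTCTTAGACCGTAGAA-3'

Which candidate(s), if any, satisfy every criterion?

P1 (21 nt, A=5 T=9 G=3 C=4): Tm = 2·14 + 4·7 = 56°C, outside 59–72°C ✗; GC 7/21 = 33.3%, outside 36.1–62.0% ✗ — fails.
P2 (23 nt, A=7 T=6 G=6 C=4): Tm = 2·13 + 4·10 = 66°C ✓; GC 10/23 = 43.5% ✓ — passes.
P3 (22 nt, A=3 T=10 G=2 C=7): Tm = 2·13 + 4·9 = 62°C ✓; GC 9/22 = 40.9% ✓ — passes.
P4 (22 nt, A=1 T=6 G=6 C=9): Tm = 2·7 + 4·15 = 74°C, outside 59–72°C ✗; GC 15/22 = 68.2%, outside 36.1–62.0% ✗ — fails.
P5 (25 nt, A=8 T=7 G=5 C=5): Tm = 2·15 + 4·10 = 70°C ✓; GC 10/25 = 40.0% ✓ — passes.

P2, P3 and P5.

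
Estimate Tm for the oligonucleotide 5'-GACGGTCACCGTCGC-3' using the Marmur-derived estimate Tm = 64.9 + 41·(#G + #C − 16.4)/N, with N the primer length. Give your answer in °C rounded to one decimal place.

Base counts: A=2, T=2, G=5, C=6; G+C = 11, N = 15.
Tm = 64.9 + 41·(11 − 16.4)/15 = 64.9 + -221.40/15 = 50.1°C.

50.1°C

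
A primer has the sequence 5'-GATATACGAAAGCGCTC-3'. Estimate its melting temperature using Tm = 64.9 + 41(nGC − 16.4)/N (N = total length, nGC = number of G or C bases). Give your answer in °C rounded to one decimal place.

44.6°C

Base counts: A=6, T=3, G=4, C=4; G+C = 8, N = 17.
Tm = 64.9 + 41·(8 − 16.4)/17 = 64.9 + -344.40/17 = 44.6°C.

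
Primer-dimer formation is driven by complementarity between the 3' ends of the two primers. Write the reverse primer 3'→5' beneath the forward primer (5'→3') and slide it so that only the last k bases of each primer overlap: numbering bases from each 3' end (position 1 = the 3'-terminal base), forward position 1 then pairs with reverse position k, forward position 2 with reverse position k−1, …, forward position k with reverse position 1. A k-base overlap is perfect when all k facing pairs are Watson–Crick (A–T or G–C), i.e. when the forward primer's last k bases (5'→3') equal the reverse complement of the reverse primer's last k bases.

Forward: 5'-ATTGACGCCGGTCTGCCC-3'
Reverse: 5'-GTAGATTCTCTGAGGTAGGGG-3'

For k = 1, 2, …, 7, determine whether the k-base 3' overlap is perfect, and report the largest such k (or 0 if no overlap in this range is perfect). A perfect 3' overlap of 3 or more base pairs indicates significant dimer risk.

Longest perfect overlap: 3 complementary base pairs; significant dimer risk (threshold 3).

Last 7 bases (5'→3') — forward …TCTGCCC, reverse …GTAGGGG.
Reverse complement of the reverse primer's last 7 bases: CCCCTAC; its first k bases are the reverse complement of the reverse primer's last k bases, so a perfect k-base overlap needs the forward primer's last k bases to equal them.
Comparing (forward last k vs required): k=1: C vs C ✓; k=2: CC vs CC ✓; k=3: CCC vs CCC ✓; k=4: GCCC vs CCCC ✗; k=5: TGCCC vs CCCCT ✗; k=6: CTGCCC vs CCCCTA ✗; k=7: TCTGCCC vs CCCCTAC ✗.
Perfect overlaps at k = 1, 2, 3; the largest is 3.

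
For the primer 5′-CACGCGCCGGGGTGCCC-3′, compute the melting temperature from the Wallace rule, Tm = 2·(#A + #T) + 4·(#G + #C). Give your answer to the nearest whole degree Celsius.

64°C

Base counts: A=1, T=1, G=7, C=8 (length 17).
Tm = 2·(1+1) + 4·(7+8) = 2·2 + 4·15 = 4 + 60 = 64°C.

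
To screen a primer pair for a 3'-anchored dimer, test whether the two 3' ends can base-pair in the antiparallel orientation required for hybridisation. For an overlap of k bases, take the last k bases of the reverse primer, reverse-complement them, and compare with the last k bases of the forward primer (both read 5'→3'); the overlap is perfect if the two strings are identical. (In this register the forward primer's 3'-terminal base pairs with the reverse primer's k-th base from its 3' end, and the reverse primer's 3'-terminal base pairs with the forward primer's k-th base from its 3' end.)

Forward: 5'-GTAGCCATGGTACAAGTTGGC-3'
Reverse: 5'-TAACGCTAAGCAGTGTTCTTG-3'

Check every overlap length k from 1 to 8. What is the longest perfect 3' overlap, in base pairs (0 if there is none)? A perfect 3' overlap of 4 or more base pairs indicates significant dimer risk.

Last 8 bases (5'→3') — forward …AAGTTGGC, reverse …TGTTCTTG.
Reverse complement of the reverse primer's last 8 bases: CAAGAACA; its first k bases are the reverse complement of the reverse primer's last k bases, so a perfect k-base overlap needs the forward primer's last k bases to equal them.
Comparing (forward last k vs required): k=1: C vs C ✓; k=2: GC vs CA ✗; k=3: GGC vs CAA ✗; k=4: TGGC vs CAAG ✗; k=5: TTGGC vs CAAGA ✗; k=6: GTTGGC vs CAAGAA ✗; k=7: AGTTGGC vs CAAGAAC ✗; k=8: AAGTTGGC vs CAAGAACA ✗.
Only k = 1 is perfect, so the longest perfect 3' overlap is 1.

Longest perfect overlap: 1 complementary base pair; below the dimer-risk threshold (threshold 4).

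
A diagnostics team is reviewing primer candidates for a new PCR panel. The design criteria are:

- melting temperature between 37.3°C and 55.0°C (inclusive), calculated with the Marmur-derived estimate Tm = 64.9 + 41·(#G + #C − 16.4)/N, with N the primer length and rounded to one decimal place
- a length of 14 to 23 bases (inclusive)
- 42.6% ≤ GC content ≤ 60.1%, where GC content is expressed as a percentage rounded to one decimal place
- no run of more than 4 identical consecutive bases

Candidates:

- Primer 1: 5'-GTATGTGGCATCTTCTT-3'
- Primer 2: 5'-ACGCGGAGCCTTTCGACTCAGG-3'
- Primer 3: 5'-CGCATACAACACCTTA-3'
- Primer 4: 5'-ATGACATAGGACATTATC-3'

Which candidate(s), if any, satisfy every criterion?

Primer 1 (17 nt, A=2 T=8 G=4 C=3): Tm = 64.9 + 41·(7 − 16.4)/17 = 42.2°C ✓; length 17 ✓; GC 7/17 = 41.2%, outside 42.6–60.1% ✗; longest run = 2 ✓ — fails.
Primer 2 (22 nt, A=4 T=4 G=7 C=7): Tm = 64.9 + 41·(14 − 16.4)/22 = 60.4°C, outside 37.3–55.0°C ✗; length 22 ✓; GC 14/22 = 63.6%, outside 42.6–60.1% ✗; longest run = 3 ✓ — fails.
Primer 3 (16 nt, A=6 T=3 G=1 C=6): Tm = 64.9 + 41·(7 − 16.4)/16 = 40.8°C ✓; length 16 ✓; GC 7/16 = 43.8% ✓; longest run = 2 ✓ — passes.
Primer 4 (18 nt, A=7 T=5 G=3 C=3): Tm = 64.9 + 41·(6 − 16.4)/18 = 41.2°C ✓; length 18 ✓; GC 6/18 = 33.3%, outside 42.6–60.1% ✗; longest run = 2 ✓ — fails.

Primer 3 only.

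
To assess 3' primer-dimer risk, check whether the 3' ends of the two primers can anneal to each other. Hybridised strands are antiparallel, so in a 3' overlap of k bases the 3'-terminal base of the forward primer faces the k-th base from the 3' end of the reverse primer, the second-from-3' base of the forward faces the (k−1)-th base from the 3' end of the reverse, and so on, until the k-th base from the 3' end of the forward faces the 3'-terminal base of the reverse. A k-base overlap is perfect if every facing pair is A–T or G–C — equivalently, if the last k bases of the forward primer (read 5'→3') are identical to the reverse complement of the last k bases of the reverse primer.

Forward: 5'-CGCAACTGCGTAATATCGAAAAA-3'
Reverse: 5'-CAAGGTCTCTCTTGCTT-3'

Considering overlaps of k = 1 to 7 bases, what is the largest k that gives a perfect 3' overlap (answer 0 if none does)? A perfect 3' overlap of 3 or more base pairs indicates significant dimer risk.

Longest perfect overlap: 2 complementary base pairs; below the dimer-risk threshold (threshold 3).

Last 7 bases (5'→3') — forward …CGAAAAA, reverse …CTTGCTT.
Reverse complement of the reverse primer's last 7 bases: AAGCAAG; its first k bases are the reverse complement of the reverse primer's last k bases, so a perfect k-base overlap needs the forward primer's last k bases to equal them.
Comparing (forward last k vs required): k=1: A vs A ✓; k=2: AA vs AA ✓; k=3: AAA vs AAG ✗; k=4: AAAA vs AAGC ✗; k=5: AAAAA vs AAGCA ✗; k=6: GAAAAA vs AAGCAA ✗; k=7: CGAAAAA vs AAGCAAG ✗.
Perfect overlaps at k = 1, 2; the largest is 2.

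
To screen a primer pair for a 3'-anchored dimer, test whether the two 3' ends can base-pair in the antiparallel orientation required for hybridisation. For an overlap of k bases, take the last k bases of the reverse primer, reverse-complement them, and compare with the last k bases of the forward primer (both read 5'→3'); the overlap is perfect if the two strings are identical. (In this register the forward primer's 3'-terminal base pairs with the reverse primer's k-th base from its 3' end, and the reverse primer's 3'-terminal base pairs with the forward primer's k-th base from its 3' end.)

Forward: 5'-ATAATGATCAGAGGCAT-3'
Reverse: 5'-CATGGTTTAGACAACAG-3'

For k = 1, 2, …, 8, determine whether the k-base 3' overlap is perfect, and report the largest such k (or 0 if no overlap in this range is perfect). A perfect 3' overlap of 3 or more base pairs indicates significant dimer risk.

Last 8 bases (5'→3') — forward …AGAGGCAT, reverse …GACAACAG.
Reverse complement of the reverse primer's last 8 bases: CTGTTGTC; its first k bases are the reverse complement of the reverse primer's last k bases, so a perfect k-base overlap needs the forward primer's last k bases to equal them.
Comparing (forward last k vs required): k=1: T vs C ✗; k=2: AT vs CT ✗; k=3: CAT vs CTG ✗; k=4: GCAT vs CTGT ✗; k=5: GGCAT vs CTGTT ✗; k=6: AGGCAT vs CTGTTG ✗; k=7: GAGGCAT vs CTGTTGT ✗; k=8: AGAGGCAT vs CTGTTGTC ✗.
No overlap length from 1 to 8 is perfect, so the longest perfect 3' overlap is 0.

Longest perfect overlap: 0 complementary base pairs; below the dimer-risk threshold (threshold 3).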